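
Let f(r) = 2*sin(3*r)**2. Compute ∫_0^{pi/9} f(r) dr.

Use the identity sin^2(3*r) = (1 - cos(6*r))/2.
An antiderivative is F(r) = r - sin(6*r)/6.
Then F(pi/9) - F(0) = (-sqrt(3)/12 + pi/9) - (0) = -sqrt(3)/12 + pi/9.

-sqrt(3)/12 + pi/9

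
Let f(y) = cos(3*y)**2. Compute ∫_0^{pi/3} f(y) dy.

Use the identity cos^2(3*y) = (1 + cos(6*y))/2.
An antiderivative is F(y) = y/2 + sin(6*y)/12.
Then F(pi/3) - F(0) = (pi/6) - (0) = pi/6.

pi/6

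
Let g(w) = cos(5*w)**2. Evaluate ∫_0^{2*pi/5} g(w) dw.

Use the identity cos^2(5*w) = (1 + cos(10*w))/2.
An antiderivative is F(w) = w/2 + sin(10*w)/20.
Then F(2*pi/5) - F(0) = (pi/5) - (0) = pi/5.

pi/5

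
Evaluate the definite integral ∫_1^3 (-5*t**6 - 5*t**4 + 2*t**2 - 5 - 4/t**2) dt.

-37774/21

By the power rule, an antiderivative is F(t) = -5*t**7/7 - t**5 + 2*t**3/3 - 5*t + 4/t.
Then F(3) - F(1) = (-37817/21) - (-43/21) = -37774/21.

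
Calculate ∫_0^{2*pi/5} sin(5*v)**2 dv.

pi/5

Use the identity sin^2(5*v) = (1 - cos(10*v))/2.
An antiderivative is F(v) = v/2 - sin(10*v)/20.
Then F(2*pi/5) - F(0) = (pi/5) - (0) = pi/5.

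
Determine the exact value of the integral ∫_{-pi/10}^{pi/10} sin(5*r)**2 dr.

Use the identity sin^2(5*r) = (1 - cos(10*r))/2.
An antiderivative is F(r) = r/2 - sin(10*r)/20.
Then F(pi/10) - F(-pi/10) = (pi/20) - (-pi/20) = pi/10.

pi/10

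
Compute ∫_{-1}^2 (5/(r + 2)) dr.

10*log(2)

An antiderivative is F(r) = 5*log(r + 2).
Then F(2) - F(-1) = (10*log(2)) - (0) = 10*log(2).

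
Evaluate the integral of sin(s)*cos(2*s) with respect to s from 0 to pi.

Use the identity sin(s)cos(2*s) = [sin(3*s) + sin(-s)]/2.
An antiderivative is F(s) = cos(s)/2 - cos(3*s)/6.
Then F(pi) - F(0) = (-1/3) - (1/3) = -2/3.

-2/3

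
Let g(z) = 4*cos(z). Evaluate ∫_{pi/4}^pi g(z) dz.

-2*sqrt(2)

An antiderivative is F(z) = 4*sin(z).
Then F(pi) - F(pi/4) = (0) - (2*sqrt(2)) = -2*sqrt(2).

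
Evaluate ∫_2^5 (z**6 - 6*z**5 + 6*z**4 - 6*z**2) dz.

-32934/35

By the power rule, an antiderivative is F(z) = z**7/7 - z**6 + 6*z**5/5 - 2*z**3.
Then F(5) - F(2) = (-6750/7) - (-816/35) = -32934/35.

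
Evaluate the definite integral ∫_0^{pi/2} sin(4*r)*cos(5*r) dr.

Use the identity sin(4*r)cos(5*r) = [sin(9*r) + sin(-r)]/2.
An antiderivative is F(r) = cos(r)/2 - cos(9*r)/18.
Then F(pi/2) - F(0) = (0) - (4/9) = -4/9.

-4/9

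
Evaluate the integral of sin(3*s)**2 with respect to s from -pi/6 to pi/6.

pi/6

Use the identity sin^2(3*s) = (1 - cos(6*s))/2.
An antiderivative is F(s) = s/2 - sin(6*s)/12.
Then F(pi/6) - F(-pi/6) = (pi/12) - (-pi/12) = pi/6.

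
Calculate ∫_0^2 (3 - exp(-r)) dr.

exp(-2) + 5

An antiderivative is F(r) = 3*r + exp(-r).
Then F(2) - F(0) = (exp(-2) + 6) - (1) = exp(-2) + 5.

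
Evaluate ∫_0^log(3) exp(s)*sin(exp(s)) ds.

cos(1) - cos(3)

Let u = exp(s), so du = exp(s) ds. When s = 0, u = 1; when s = log(3), u = 3.
The integral becomes ∫ sin(u) du from 1 to 3, with antiderivative -cos(u).
Back in s: F(s) = -cos(exp(s)).
Then F(log(3)) - F(0) = (-cos(3)) - (-cos(1)) = cos(1) - cos(3).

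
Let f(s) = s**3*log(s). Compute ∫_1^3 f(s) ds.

-5 + 81*log(3)/4

Integrate by parts once (u = ln s, dv = s**3 ds).
An antiderivative is F(s) = s**4*(4*log(s) - 1)/16.
Then F(3) - F(1) = (-81/16 + 81*log(3)/4) - (-1/16) = -5 + 81*log(3)/4.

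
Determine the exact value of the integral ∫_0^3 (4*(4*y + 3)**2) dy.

Let u = 4*y + 3, so du = 4 dy. When y = 0, u = 3; when y = 3, u = 15.
The integral becomes ∫ u**2 du from 3 to 15, with antiderivative u**3/3.
Back in y: F(y) = (4*y + 3)**3/3.
Then F(3) - F(0) = (1125) - (9) = 1116.

1116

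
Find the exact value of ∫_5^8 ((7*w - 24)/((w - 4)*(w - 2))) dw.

9*log(2)

Factor the denominator: w**2 - 6*w + 8 = (w - 2)(w - 4).
Partial fractions: (7*w - 24)/((w - 4)*(w - 2)) = 5/(w - 2) + 2/(w - 4).
An antiderivative is F(w) = 2*log(w - 4) + 5*log(w - 2).
Then F(8) - F(5) = (5*log(3) + 9*log(2)) - (5*log(3)) = 9*log(2).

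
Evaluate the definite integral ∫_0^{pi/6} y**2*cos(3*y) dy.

-2/27 + pi**2/108

Integrate by parts twice (u = y^2, dv = cos(3*y) dy).
An antiderivative is F(y) = y**2*sin(3*y)/3 + 2*y*cos(3*y)/9 - 2*sin(3*y)/27.
Then F(pi/6) - F(0) = (-2/27 + pi**2/108) - (0) = -2/27 + pi**2/108.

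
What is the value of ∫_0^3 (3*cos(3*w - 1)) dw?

sin(1) + sin(8)

Let u = 3*w - 1, so du = 3 dw. When w = 0, u = -1; when w = 3, u = 8.
The integral becomes ∫ cos(u) du from -1 to 8, with antiderivative sin(u).
Back in w: F(w) = sin(3*w - 1).
Then F(3) - F(0) = (sin(8)) - (-sin(1)) = sin(1) + sin(8).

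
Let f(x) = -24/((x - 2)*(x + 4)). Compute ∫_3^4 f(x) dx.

-4*log(7) + 8*log(2)

Factor the denominator: x**2 + 2*x - 8 = (x + 4)(x - 2).
Partial fractions: -24/((x - 2)*(x + 4)) = 4/(x + 4) - 4/(x - 2).
An antiderivative is F(x) = -4*log(x - 2) + 4*log(x + 4).
Then F(4) - F(3) = (8*log(2)) - (4*log(7)) = -4*log(7) + 8*log(2).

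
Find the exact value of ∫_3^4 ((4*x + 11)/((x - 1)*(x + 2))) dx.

Factor the denominator: x**2 + x - 2 = (x + 2)(x - 1).
Partial fractions: (4*x + 11)/((x - 1)*(x + 2)) = -1/(x + 2) + 5/(x - 1).
An antiderivative is F(x) = 5*log(x - 1) - log(x + 2).
Then F(4) - F(3) = (log(81/2)) - (log(32/5)) = -6*log(2) + log(5) + 4*log(3).

-6*log(2) + log(5) + 4*log(3)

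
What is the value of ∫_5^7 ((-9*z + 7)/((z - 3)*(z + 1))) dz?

-13*log(2) + 4*log(3)

Factor the denominator: z**2 - 2*z - 3 = (z + 1)(z - 3).
Partial fractions: (-9*z + 7)/((z - 3)*(z + 1)) = -4/(z + 1) - 5/(z - 3).
An antiderivative is F(z) = -5*log(z - 3) - 4*log(z + 1).
Then F(7) - F(5) = (-22*log(2)) - (-9*log(2) - 4*log(3)) = -13*log(2) + 4*log(3).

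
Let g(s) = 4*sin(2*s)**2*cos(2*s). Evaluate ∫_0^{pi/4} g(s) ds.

2/3

Let u = sin(2*s), so du = 2*cos(2*s) ds. When s = 0, u = 0; when s = pi/4, u = 1.
The integral becomes 2·∫ u**2 du from 0 to 1, with antiderivative 2*u**3/3.
Back in s: F(s) = 2*sin(2*s)**3/3.
Then F(pi/4) - F(0) = (2/3) - (0) = 2/3.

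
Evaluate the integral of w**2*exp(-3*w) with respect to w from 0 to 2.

Integrate by parts twice (u = w^2, dv = exp(-3*w) dw).
An antiderivative is F(w) = (-9*w**2 - 6*w - 2)*exp(-3*w)/27.
Then F(2) - F(0) = (-50*exp(-6)/27) - (-2/27) = 2/27 - 50*exp(-6)/27.

2/27 - 50*exp(-6)/27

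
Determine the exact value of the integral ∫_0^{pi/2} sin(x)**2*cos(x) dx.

1/3

Let u = sin(x), so du = cos(x) dx. When x = 0, u = 0; when x = pi/2, u = 1.
The integral becomes ∫ u**2 du from 0 to 1, with antiderivative u**3/3.
Back in x: F(x) = sin(x)**3/3.
Then F(pi/2) - F(0) = (1/3) - (0) = 1/3.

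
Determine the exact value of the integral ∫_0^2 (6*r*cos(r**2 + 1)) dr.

3*sin(5) - 3*sin(1)

Let u = r**2 + 1, so du = 2*r dr. When r = 0, u = 1; when r = 2, u = 5.
The integral becomes 3·∫ cos(u) du from 1 to 5, with antiderivative 3*sin(u).
Back in r: F(r) = 3*sin(r**2 + 1).
Then F(2) - F(0) = (3*sin(5)) - (3*sin(1)) = 3*sin(5) - 3*sin(1).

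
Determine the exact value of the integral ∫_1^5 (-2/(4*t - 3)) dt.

-log(17)/2

An antiderivative is F(t) = -log(4*t - 3)/2.
Then F(5) - F(1) = (-log(17)/2) - (0) = -log(17)/2.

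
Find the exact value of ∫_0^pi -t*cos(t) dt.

Integrate by parts once (u = t, dv = -cos(t) dt).
An antiderivative is F(t) = -t*sin(t) - cos(t).
Then F(pi) - F(0) = (1) - (-1) = 2.

2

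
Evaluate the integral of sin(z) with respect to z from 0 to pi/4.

An antiderivative is F(z) = -cos(z).
Then F(pi/4) - F(0) = (-sqrt(2)/2) - (-1) = 1 - sqrt(2)/2.

1 - sqrt(2)/2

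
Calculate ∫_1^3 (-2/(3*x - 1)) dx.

An antiderivative is F(x) = -2*log(3*x - 1)/3.
Then F(3) - F(1) = (-log(4)) - (-2*log(2)/3) = -4*log(2)/3.

-4*log(2)/3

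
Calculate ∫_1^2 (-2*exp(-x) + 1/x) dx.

An antiderivative is F(x) = log(x) + 2*exp(-x).
Then F(2) - F(1) = (2*exp(-2) + log(2)) - (2*exp(-1)) = -2*exp(-1) + 2*exp(-2) + log(2).

-2*exp(-1) + 2*exp(-2) + log(2)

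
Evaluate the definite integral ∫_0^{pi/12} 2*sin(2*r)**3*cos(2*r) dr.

1/64

Let u = sin(2*r), so du = 2*cos(2*r) dr. When r = 0, u = 0; when r = pi/12, u = 1/2.
The integral becomes ∫ u**3 du from 0 to 1/2, with antiderivative u**4/4.
Back in r: F(r) = sin(2*r)**4/4.
Then F(pi/12) - F(0) = (1/64) - (0) = 1/64.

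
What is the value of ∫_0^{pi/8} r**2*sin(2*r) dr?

Integrate by parts twice (u = r^2, dv = sin(2*r) dr).
An antiderivative is F(r) = -r**2*cos(2*r)/2 + r*sin(2*r)/2 + cos(2*r)/4.
Then F(pi/8) - F(0) = (sqrt(2)*(-pi**2 + 8*pi + 32)/256) - (1/4) = -1/4 - sqrt(2)*pi**2/256 + sqrt(2)*pi/32 + sqrt(2)/8.

-1/4 - sqrt(2)*pi**2/256 + sqrt(2)*pi/32 + sqrt(2)/8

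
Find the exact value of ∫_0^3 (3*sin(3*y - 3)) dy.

cos(3) - cos(6)

Let u = 3*y - 3, so du = 3 dy. When y = 0, u = -3; when y = 3, u = 6.
The integral becomes ∫ sin(u) du from -3 to 6, with antiderivative -cos(u).
Back in y: F(y) = -cos(3*y - 3).
Then F(3) - F(0) = (-cos(6)) - (-cos(3)) = cos(3) - cos(6).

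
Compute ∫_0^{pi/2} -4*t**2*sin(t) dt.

Integrate by parts twice (u = t^2, dv = -4*sin(t) dt).
An antiderivative is F(t) = 4*t**2*cos(t) - 8*t*sin(t) - 8*cos(t).
Then F(pi/2) - F(0) = (-4*pi) - (-8) = 8 - 4*pi.

8 - 4*pi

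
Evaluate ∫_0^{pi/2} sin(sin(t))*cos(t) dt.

Let u = sin(t), so du = cos(t) dt. When t = 0, u = 0; when t = pi/2, u = 1.
The integral becomes ∫ sin(u) du from 0 to 1, with antiderivative -cos(u).
Back in t: F(t) = -cos(sin(t)).
Then F(pi/2) - F(0) = (-cos(1)) - (-1) = 1 - cos(1).

1 - cos(1)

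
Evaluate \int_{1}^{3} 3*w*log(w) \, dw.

Integrate by parts once (u = ln w, dv = 3*w dw).
An antiderivative is F(w) = 3*w**2*(2*log(w) - 1)/4.
Then F(3) - F(1) = (-27/4 + 27*log(3)/2) - (-3/4) = -6 + 27*log(3)/2.

-6 + 27*log(3)/2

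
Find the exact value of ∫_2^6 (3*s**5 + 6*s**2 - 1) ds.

By the power rule, an antiderivative is F(s) = s**6/2 + 2*s**3 - s.
Then F(6) - F(2) = (23754) - (46) = 23708.

23708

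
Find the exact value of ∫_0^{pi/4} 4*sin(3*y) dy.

2*sqrt(2)/3 + 4/3

An antiderivative is F(y) = -4*cos(3*y)/3.
Then F(pi/4) - F(0) = (2*sqrt(2)/3) - (-4/3) = 2*sqrt(2)/3 + 4/3.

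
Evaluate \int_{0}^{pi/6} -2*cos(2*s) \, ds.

An antiderivative is F(s) = -sin(2*s).
Then F(pi/6) - F(0) = (-sqrt(3)/2) - (0) = -sqrt(3)/2.

-sqrt(3)/2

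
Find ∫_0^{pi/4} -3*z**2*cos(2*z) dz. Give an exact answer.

3/4 - 3*pi**2/32

Integrate by parts twice (u = z^2, dv = -3*cos(2*z) dz).
An antiderivative is F(z) = -3*z**2*sin(2*z)/2 - 3*z*cos(2*z)/2 + 3*sin(2*z)/4.
Then F(pi/4) - F(0) = (3/4 - 3*pi**2/32) - (0) = 3/4 - 3*pi**2/32.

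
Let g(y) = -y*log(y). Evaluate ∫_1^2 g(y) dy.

3/4 - log(4)

Integrate by parts once (u = ln y, dv = -y dy).
An antiderivative is F(y) = -y**2*(2*log(y) - 1)/4.
Then F(2) - F(1) = (1 - log(4)) - (1/4) = 3/4 - log(4).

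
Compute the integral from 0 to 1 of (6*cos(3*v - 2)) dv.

Let u = 3*v - 2, so du = 3 dv. When v = 0, u = -2; when v = 1, u = 1.
The integral becomes 2·∫ cos(u) du from -2 to 1, with antiderivative 2*sin(u).
Back in v: F(v) = 2*sin(3*v - 2).
Then F(1) - F(0) = (2*sin(1)) - (-2*sin(2)) = 2*sin(1) + 2*sin(2).

2*sin(1) + 2*sin(2)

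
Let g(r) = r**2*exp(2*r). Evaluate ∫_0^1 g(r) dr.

-1/4 + exp(2)/4

Integrate by parts twice (u = r^2, dv = exp(2*r) dr).
An antiderivative is F(r) = (2*r**2 - 2*r + 1)*exp(2*r)/4.
Then F(1) - F(0) = (exp(2)/4) - (1/4) = -1/4 + exp(2)/4.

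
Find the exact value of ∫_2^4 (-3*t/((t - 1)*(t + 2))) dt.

Factor the denominator: t**2 + t - 2 = (t + 2)(t - 1).
Partial fractions: -3*t/((t - 1)*(t + 2)) = -2/(t + 2) - 1/(t - 1).
An antiderivative is F(t) = -log(t - 1) - 2*log(t + 2).
Then F(4) - F(2) = (-3*log(3) - 2*log(2)) - (-log(16)) = log(4/27).

log(4/27)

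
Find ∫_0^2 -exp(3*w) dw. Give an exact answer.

An antiderivative is F(w) = -exp(3*w)/3.
Then F(2) - F(0) = (-exp(6)/3) - (-1/3) = 1/3 - exp(6)/3.

1/3 - exp(6)/3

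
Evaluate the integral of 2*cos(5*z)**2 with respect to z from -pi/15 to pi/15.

Use the identity cos^2(5*z) = (1 + cos(10*z))/2.
An antiderivative is F(z) = z + sin(10*z)/10.
Then F(pi/15) - F(-pi/15) = (sqrt(3)/20 + pi/15) - (-pi/15 - sqrt(3)/20) = sqrt(3)/10 + 2*pi/15.

sqrt(3)/10 + 2*pi/15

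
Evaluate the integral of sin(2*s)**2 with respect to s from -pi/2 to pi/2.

pi/2

Use the identity sin^2(2*s) = (1 - cos(4*s))/2.
An antiderivative is F(s) = s/2 - sin(4*s)/8.
Then F(pi/2) - F(-pi/2) = (pi/4) - (-pi/4) = pi/2.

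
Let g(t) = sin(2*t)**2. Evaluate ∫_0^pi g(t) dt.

Use the identity sin^2(2*t) = (1 - cos(4*t))/2.
An antiderivative is F(t) = t/2 - sin(4*t)/8.
Then F(pi) - F(0) = (pi/2) - (0) = pi/2.

pi/2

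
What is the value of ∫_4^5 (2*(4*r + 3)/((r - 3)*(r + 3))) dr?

Factor the denominator: r**2 - 9 = (r + 3)(r - 3).
Partial fractions: 2*(4*r + 3)/((r - 3)*(r + 3)) = 3/(r + 3) + 5/(r - 3).
An antiderivative is F(r) = 5*log(r - 3) + 3*log(r + 3).
Then F(5) - F(4) = (14*log(2)) - (3*log(7)) = -3*log(7) + 14*log(2).

-3*log(7) + 14*log(2)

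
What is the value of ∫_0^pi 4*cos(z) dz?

An antiderivative is F(z) = 4*sin(z).
Then F(pi) - F(0) = (0) - (0) = 0.

0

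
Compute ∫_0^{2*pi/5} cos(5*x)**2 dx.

pi/5

Use the identity cos^2(5*x) = (1 + cos(10*x))/2.
An antiderivative is F(x) = x/2 + sin(10*x)/20.
Then F(2*pi/5) - F(0) = (pi/5) - (0) = pi/5.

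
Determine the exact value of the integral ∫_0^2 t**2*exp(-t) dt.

2 - 10*exp(-2)

Integrate by parts twice (u = t^2, dv = exp(-t) dt).
An antiderivative is F(t) = (-t**2 - 2*t - 2)*exp(-t).
Then F(2) - F(0) = (-10*exp(-2)) - (-2) = 2 - 10*exp(-2).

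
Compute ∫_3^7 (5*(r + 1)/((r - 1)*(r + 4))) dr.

-3*log(7) + 2*log(3) + 3*log(11)

Factor the denominator: r**2 + 3*r - 4 = (r + 4)(r - 1).
Partial fractions: 5*(r + 1)/((r - 1)*(r + 4)) = 3/(r + 4) + 2/(r - 1).
An antiderivative is F(r) = 2*log(r - 1) + 3*log(r + 4).
Then F(7) - F(3) = (2*log(2) + 2*log(3) + 3*log(11)) - (2*log(2) + 3*log(7)) = -3*log(7) + 2*log(3) + 3*log(11).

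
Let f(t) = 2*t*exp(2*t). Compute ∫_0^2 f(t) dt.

1/2 + 3*exp(4)/2

Integrate by parts once (u = t, dv = 2*exp(2*t) dt).
An antiderivative is F(t) = (2*t - 1)*exp(2*t)/2.
Then F(2) - F(0) = (3*exp(4)/2) - (-1/2) = 1/2 + 3*exp(4)/2.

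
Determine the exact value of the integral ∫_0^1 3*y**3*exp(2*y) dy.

Integrate by parts 3 times (u = y^3, dv = 3*exp(2*y) dy).
An antiderivative is F(y) = (12*y**3 - 18*y**2 + 18*y - 9)*exp(2*y)/8.
Then F(1) - F(0) = (3*exp(2)/8) - (-9/8) = 9/8 + 3*exp(2)/8.

9/8 + 3*exp(2)/8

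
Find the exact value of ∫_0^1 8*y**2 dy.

8/3

Let u = 2*y, so du = 2 dy. When y = 0, u = 0; when y = 1, u = 2.
The integral becomes ∫ u**2 du from 0 to 2, with antiderivative u**3/3.
Back in y: F(y) = 8*y**3/3.
Then F(1) - F(0) = (8/3) - (0) = 8/3.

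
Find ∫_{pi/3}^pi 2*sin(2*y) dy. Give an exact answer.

-3/2

An antiderivative is F(y) = -cos(2*y).
Then F(pi) - F(pi/3) = (-1) - (1/2) = -3/2.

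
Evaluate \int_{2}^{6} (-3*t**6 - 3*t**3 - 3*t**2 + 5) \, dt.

-847460/7

By the power rule, an antiderivative is F(t) = -3*t**7/7 - 3*t**4/4 - t**3 + 5*t.
Then F(6) - F(2) = (-847914/7) - (-454/7) = -847460/7.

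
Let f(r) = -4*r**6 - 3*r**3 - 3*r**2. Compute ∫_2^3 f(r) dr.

-34841/28

By the power rule, an antiderivative is F(r) = -4*r**7/7 - 3*r**4/4 - r**3.
Then F(3) - F(2) = (-37449/28) - (-652/7) = -34841/28.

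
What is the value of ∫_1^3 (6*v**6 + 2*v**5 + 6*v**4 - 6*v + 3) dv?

250822/105

By the power rule, an antiderivative is F(v) = 6*v**7/7 + v**6/3 + 6*v**5/5 - 3*v**2 + 3*v.
Then F(3) - F(1) = (83691/35) - (251/105) = 250822/105.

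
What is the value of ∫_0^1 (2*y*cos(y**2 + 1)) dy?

-sin(1) + sin(2)

Let u = y**2 + 1, so du = 2*y dy. When y = 0, u = 1; when y = 1, u = 2.
The integral becomes ∫ cos(u) du from 1 to 2, with antiderivative sin(u).
Back in y: F(y) = sin(y**2 + 1).
Then F(1) - F(0) = (sin(2)) - (sin(1)) = -sin(1) + sin(2).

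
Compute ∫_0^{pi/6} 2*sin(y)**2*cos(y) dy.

Let u = sin(y), so du = cos(y) dy. When y = 0, u = 0; when y = pi/6, u = 1/2.
The integral becomes 2·∫ u**2 du from 0 to 1/2, with antiderivative 2*u**3/3.
Back in y: F(y) = 2*sin(y)**3/3.
Then F(pi/6) - F(0) = (1/12) - (0) = 1/12.

1/12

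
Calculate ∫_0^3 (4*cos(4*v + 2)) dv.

-sin(2) + sin(14)

Let u = 4*v + 2, so du = 4 dv. When v = 0, u = 2; when v = 3, u = 14.
The integral becomes ∫ cos(u) du from 2 to 14, with antiderivative sin(u).
Back in v: F(v) = sin(4*v + 2).
Then F(3) - F(0) = (sin(14)) - (sin(2)) = -sin(2) + sin(14).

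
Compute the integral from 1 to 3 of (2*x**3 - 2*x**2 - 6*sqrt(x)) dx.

80/3 - 12*sqrt(3)

By the power rule, an antiderivative is F(x) = x**4/2 - 4*x**(3/2) - 2*x**3/3.
Then F(3) - F(1) = (45/2 - 12*sqrt(3)) - (-25/6) = 80/3 - 12*sqrt(3).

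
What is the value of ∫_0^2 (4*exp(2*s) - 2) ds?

An antiderivative is F(s) = 2*exp(2*s) - 2*s.
Then F(2) - F(0) = (-4 + 2*exp(4)) - (2) = -6 + 2*exp(4).

-6 + 2*exp(4)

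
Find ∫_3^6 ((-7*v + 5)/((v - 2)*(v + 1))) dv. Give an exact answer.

Factor the denominator: v**2 - v - 2 = (v + 1)(v - 2).
Partial fractions: (-7*v + 5)/((v - 2)*(v + 1)) = -4/(v + 1) - 3/(v - 2).
An antiderivative is F(v) = -3*log(v - 2) - 4*log(v + 1).
Then F(6) - F(3) = (-4*log(7) - 6*log(2)) - (-8*log(2)) = -4*log(7) + 2*log(2).

-4*log(7) + 2*log(2)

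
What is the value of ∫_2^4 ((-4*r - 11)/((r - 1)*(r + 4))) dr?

-log(36)

Factor the denominator: r**2 + 3*r - 4 = (r + 4)(r - 1).
Partial fractions: (-4*r - 11)/((r - 1)*(r + 4)) = -1/(r + 4) - 3/(r - 1).
An antiderivative is F(r) = -3*log(r - 1) - log(r + 4).
Then F(4) - F(2) = (-3*log(3) - 3*log(2)) - (-log(6)) = -log(36).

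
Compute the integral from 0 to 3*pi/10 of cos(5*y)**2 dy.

3*pi/20

Use the identity cos^2(5*y) = (1 + cos(10*y))/2.
An antiderivative is F(y) = y/2 + sin(10*y)/20.
Then F(3*pi/10) - F(0) = (3*pi/20) - (0) = 3*pi/20.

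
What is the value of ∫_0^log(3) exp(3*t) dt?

26/3

Let u = exp(t), so du = exp(t) dt. When t = 0, u = 1; when t = log(3), u = 3.
The integral becomes ∫ u**2 du from 1 to 3, with antiderivative u**3/3.
Back in t: F(t) = exp(3*t)/3.
Then F(log(3)) - F(0) = (9) - (1/3) = 26/3.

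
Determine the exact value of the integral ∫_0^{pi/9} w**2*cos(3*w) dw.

Integrate by parts twice (u = w^2, dv = cos(3*w) dw).
An antiderivative is F(w) = w**2*sin(3*w)/3 + 2*w*cos(3*w)/9 - 2*sin(3*w)/27.
Then F(pi/9) - F(0) = (-sqrt(3)/27 + sqrt(3)*pi**2/486 + pi/81) - (0) = -sqrt(3)/27 + sqrt(3)*pi**2/486 + pi/81.

-sqrt(3)/27 + sqrt(3)*pi**2/486 + pi/81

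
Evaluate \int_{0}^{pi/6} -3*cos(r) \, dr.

-3/2

An antiderivative is F(r) = -3*sin(r).
Then F(pi/6) - F(0) = (-3/2) - (0) = -3/2.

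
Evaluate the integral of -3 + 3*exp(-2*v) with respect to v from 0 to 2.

-9/2 - 3*exp(-4)/2

An antiderivative is F(v) = -3*v - 3*exp(-2*v)/2.
Then F(2) - F(0) = (-6 - 3*exp(-4)/2) - (-3/2) = -9/2 - 3*exp(-4)/2.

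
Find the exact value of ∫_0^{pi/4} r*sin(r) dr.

Integrate by parts once (u = r, dv = sin(r) dr).
An antiderivative is F(r) = -r*cos(r) + sin(r).
Then F(pi/4) - F(0) = (sqrt(2)*(4 - pi)/8) - (0) = sqrt(2)*(4 - pi)/8.

sqrt(2)*(4 - pi)/8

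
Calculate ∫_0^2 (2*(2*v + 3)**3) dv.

Let u = 2*v + 3, so du = 2 dv. When v = 0, u = 3; when v = 2, u = 7.
The integral becomes ∫ u**3 du from 3 to 7, with antiderivative u**4/4.
Back in v: F(v) = (2*v + 3)**4/4.
Then F(2) - F(0) = (2401/4) - (81/4) = 580.

580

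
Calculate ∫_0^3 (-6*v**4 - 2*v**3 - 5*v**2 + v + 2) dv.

By the power rule, an antiderivative is F(v) = -6*v**5/5 - v**4/2 - 5*v**3/3 + v**2/2 + 2*v.
Then F(3) - F(0) = (-1833/5) - (0) = -1833/5.

-1833/5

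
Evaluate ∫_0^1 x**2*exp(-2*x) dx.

(-5 + exp(2))*exp(-2)/4

Integrate by parts twice (u = x^2, dv = exp(-2*x) dx).
An antiderivative is F(x) = (-2*x**2 - 2*x - 1)*exp(-2*x)/4.
Then F(1) - F(0) = (-5*exp(-2)/4) - (-1/4) = (-5 + exp(2))*exp(-2)/4.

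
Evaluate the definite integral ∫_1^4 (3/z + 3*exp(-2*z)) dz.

-3*exp(-8)/2 + 3*exp(-2)/2 + 6*log(2)

An antiderivative is F(z) = 3*log(z) - 3*exp(-2*z)/2.
Then F(4) - F(1) = (-3*exp(-8)/2 + 6*log(2)) - (-3*exp(-2)/2) = -3*exp(-8)/2 + 3*exp(-2)/2 + 6*log(2).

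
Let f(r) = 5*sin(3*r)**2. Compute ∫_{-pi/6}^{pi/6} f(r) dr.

5*pi/6

Use the identity sin^2(3*r) = (1 - cos(6*r))/2.
An antiderivative is F(r) = 5*r/2 - 5*sin(6*r)/12.
Then F(pi/6) - F(-pi/6) = (5*pi/12) - (-5*pi/12) = 5*pi/6.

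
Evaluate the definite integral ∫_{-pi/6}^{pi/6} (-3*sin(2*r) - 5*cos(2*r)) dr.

-5*sqrt(3)/2

An antiderivative is F(r) = -5*sin(2*r)/2 + 3*cos(2*r)/2.
Then F(pi/6) - F(-pi/6) = (3/4 - 5*sqrt(3)/4) - (3/4 + 5*sqrt(3)/4) = -5*sqrt(3)/2.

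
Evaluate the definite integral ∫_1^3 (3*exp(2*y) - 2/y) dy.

-3*exp(2)/2 - log(9) + 3*exp(6)/2

An antiderivative is F(y) = 3*exp(2*y)/2 - 2*log(y).
Then F(3) - F(1) = (-log(9) + 3*exp(6)/2) - (3*exp(2)/2) = -3*exp(2)/2 - log(9) + 3*exp(6)/2.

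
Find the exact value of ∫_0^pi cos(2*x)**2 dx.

pi/2

Use the identity cos^2(2*x) = (1 + cos(4*x))/2.
An antiderivative is F(x) = x/2 + sin(4*x)/8.
Then F(pi) - F(0) = (pi/2) - (0) = pi/2.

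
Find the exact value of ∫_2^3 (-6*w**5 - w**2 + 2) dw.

By the power rule, an antiderivative is F(w) = -w**6 - w**3/3 + 2*w.
Then F(3) - F(2) = (-732) - (-188/3) = -2008/3.

-2008/3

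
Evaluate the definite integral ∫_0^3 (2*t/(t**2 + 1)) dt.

log(10)

Let u = t**2 + 1, so du = 2*t dt. When t = 0, u = 1; when t = 3, u = 10.
The integral becomes ∫ 1/u du from 1 to 10, with antiderivative log(u).
Back in t: F(t) = log(t**2 + 1).
Then F(3) - F(0) = (log(10)) - (0) = log(10).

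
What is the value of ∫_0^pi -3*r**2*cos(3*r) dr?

Integrate by parts twice (u = r^2, dv = -3*cos(3*r) dr).
An antiderivative is F(r) = -r**2*sin(3*r) - 2*r*cos(3*r)/3 + 2*sin(3*r)/9.
Then F(pi) - F(0) = (2*pi/3) - (0) = 2*pi/3.

2*pi/3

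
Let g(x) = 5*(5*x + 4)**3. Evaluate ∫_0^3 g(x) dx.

Let u = 5*x + 4, so du = 5 dx. When x = 0, u = 4; when x = 3, u = 19.
The integral becomes ∫ u**3 du from 4 to 19, with antiderivative u**4/4.
Back in x: F(x) = (5*x + 4)**4/4.
Then F(3) - F(0) = (130321/4) - (64) = 130065/4.

130065/4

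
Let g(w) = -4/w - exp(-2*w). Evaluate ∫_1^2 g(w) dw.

(-8*exp(4)*log(2) - exp(2) + 1)*exp(-4)/2

An antiderivative is F(w) = -4*log(w) + exp(-2*w)/2.
Then F(2) - F(1) = (-4*log(2) + exp(-4)/2) - (exp(-2)/2) = (-8*exp(4)*log(2) - exp(2) + 1)*exp(-4)/2.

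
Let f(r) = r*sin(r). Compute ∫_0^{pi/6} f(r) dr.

-sqrt(3)*pi/12 + 1/2

Integrate by parts once (u = r, dv = sin(r) dr).
An antiderivative is F(r) = -r*cos(r) + sin(r).
Then F(pi/6) - F(0) = (-sqrt(3)*pi/12 + 1/2) - (0) = -sqrt(3)*pi/12 + 1/2.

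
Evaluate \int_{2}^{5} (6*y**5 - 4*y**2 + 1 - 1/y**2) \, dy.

By the power rule, an antiderivative is F(y) = y**6 - 4*y**3/3 + y + 1/y.
Then F(5) - F(2) = (231953/15) - (335/6) = 154077/10.

154077/10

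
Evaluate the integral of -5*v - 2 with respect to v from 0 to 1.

-9/2

By the power rule, an antiderivative is F(v) = -5*v**2/2 - 2*v.
Then F(1) - F(0) = (-9/2) - (0) = -9/2.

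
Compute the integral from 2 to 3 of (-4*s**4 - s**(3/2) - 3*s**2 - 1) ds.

-944/5 - 18*sqrt(3)/5 + 8*sqrt(2)/5

By the power rule, an antiderivative is F(s) = -2*s**(5/2)/5 - 4*s**5/5 - s**3 - s.
Then F(3) - F(2) = (-1122/5 - 18*sqrt(3)/5) - (-178/5 - 8*sqrt(2)/5) = -944/5 - 18*sqrt(3)/5 + 8*sqrt(2)/5.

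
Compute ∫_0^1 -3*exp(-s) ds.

-3 + 3*exp(-1)

An antiderivative is F(s) = 3*exp(-s).
Then F(1) - F(0) = (3*exp(-1)) - (3) = -3 + 3*exp(-1).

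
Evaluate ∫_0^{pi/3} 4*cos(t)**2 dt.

sqrt(3)/2 + 2*pi/3

Use the identity cos^2(t) = (1 + cos(2*t))/2.
An antiderivative is F(t) = 2*t + sin(2*t).
Then F(pi/3) - F(0) = (sqrt(3)/2 + 2*pi/3) - (0) = sqrt(3)/2 + 2*pi/3.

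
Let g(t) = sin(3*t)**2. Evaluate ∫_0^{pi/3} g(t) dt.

pi/6

Use the identity sin^2(3*t) = (1 - cos(6*t))/2.
An antiderivative is F(t) = t/2 - sin(6*t)/12.
Then F(pi/3) - F(0) = (pi/6) - (0) = pi/6.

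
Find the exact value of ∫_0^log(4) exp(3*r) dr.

Let u = exp(r), so du = exp(r) dr. When r = 0, u = 1; when r = log(4), u = 4.
The integral becomes ∫ u**2 du from 1 to 4, with antiderivative u**3/3.
Back in r: F(r) = exp(3*r)/3.
Then F(log(4)) - F(0) = (64/3) - (1/3) = 21.

21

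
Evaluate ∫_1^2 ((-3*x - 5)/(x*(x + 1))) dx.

Factor the denominator: x**2 + x = (x + 1)x.
Partial fractions: (-3*x - 5)/(x*(x + 1)) = 2/(x + 1) - 5/x.
An antiderivative is F(x) = -5*log(x) + 2*log(x + 1).
Then F(2) - F(1) = (log(9/32)) - (log(4)) = -7*log(2) + 2*log(3).

-7*log(2) + 2*log(3)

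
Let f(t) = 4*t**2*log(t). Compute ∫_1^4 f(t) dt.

-28 + 512*log(2)/3

Integrate by parts once (u = ln t, dv = 4*t**2 dt).
An antiderivative is F(t) = 4*t**3*(3*log(t) - 1)/9.
Then F(4) - F(1) = (-256/9 + 512*log(2)/3) - (-4/9) = -28 + 512*log(2)/3.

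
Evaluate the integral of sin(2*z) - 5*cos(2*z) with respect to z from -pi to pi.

An antiderivative is F(z) = -5*sin(2*z)/2 - cos(2*z)/2.
Then F(pi) - F(-pi) = (-1/2) - (-1/2) = 0.

0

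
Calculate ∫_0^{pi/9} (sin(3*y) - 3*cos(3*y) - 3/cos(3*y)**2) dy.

1/6 - 3*sqrt(3)/2

An antiderivative is F(y) = -sin(3*y) - cos(3*y)/3 - tan(3*y).
Then F(pi/9) - F(0) = (-3*sqrt(3)/2 - 1/6) - (-1/3) = 1/6 - 3*sqrt(3)/2.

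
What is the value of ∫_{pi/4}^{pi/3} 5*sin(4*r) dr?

-5/8

An antiderivative is F(r) = -5*cos(4*r)/4.
Then F(pi/3) - F(pi/4) = (5/8) - (5/4) = -5/8.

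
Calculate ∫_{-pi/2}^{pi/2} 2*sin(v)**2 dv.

Use the identity sin^2(v) = (1 - cos(2*v))/2.
An antiderivative is F(v) = v - sin(2*v)/2.
Then F(pi/2) - F(-pi/2) = (pi/2) - (-pi/2) = pi.

pi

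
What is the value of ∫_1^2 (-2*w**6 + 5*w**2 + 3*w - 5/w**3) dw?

-3695/168

By the power rule, an antiderivative is F(w) = -2*w**7/7 + 5*w**3/3 + 3*w**2/2 + 5/(2*w**2).
Then F(2) - F(1) = (-2791/168) - (113/21) = -3695/168.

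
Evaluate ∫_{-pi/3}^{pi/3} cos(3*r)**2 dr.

pi/3

Use the identity cos^2(3*r) = (1 + cos(6*r))/2.
An antiderivative is F(r) = r/2 + sin(6*r)/12.
Then F(pi/3) - F(-pi/3) = (pi/6) - (-pi/6) = pi/3.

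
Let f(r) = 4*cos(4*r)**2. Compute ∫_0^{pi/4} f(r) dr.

Use the identity cos^2(4*r) = (1 + cos(8*r))/2.
An antiderivative is F(r) = 2*r + sin(8*r)/4.
Then F(pi/4) - F(0) = (pi/2) - (0) = pi/2.

pi/2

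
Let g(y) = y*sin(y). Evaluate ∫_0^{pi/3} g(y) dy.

Integrate by parts once (u = y, dv = sin(y) dy).
An antiderivative is F(y) = -y*cos(y) + sin(y).
Then F(pi/3) - F(0) = (-pi/6 + sqrt(3)/2) - (0) = -pi/6 + sqrt(3)/2.

-pi/6 + sqrt(3)/2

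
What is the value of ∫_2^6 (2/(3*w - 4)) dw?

An antiderivative is F(w) = 2*log(3*w - 4)/3.
Then F(6) - F(2) = (2*log(14)/3) - (2*log(2)/3) = 2*log(7)/3.

2*log(7)/3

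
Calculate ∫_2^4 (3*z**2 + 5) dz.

By the power rule, an antiderivative is F(z) = z**3 + 5*z.
Then F(4) - F(2) = (84) - (18) = 66.

66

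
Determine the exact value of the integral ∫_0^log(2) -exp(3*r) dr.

An antiderivative is F(r) = -exp(3*r)/3.
Then F(log(2)) - F(0) = (-8/3) - (-1/3) = -7/3.

-7/3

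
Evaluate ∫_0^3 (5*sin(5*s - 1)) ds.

-cos(14) + cos(1)

Let u = 5*s - 1, so du = 5 ds. When s = 0, u = -1; when s = 3, u = 14.
The integral becomes ∫ sin(u) du from -1 to 14, with antiderivative -cos(u).
Back in s: F(s) = -cos(5*s - 1).
Then F(3) - F(0) = (-cos(14)) - (-cos(1)) = -cos(14) + cos(1).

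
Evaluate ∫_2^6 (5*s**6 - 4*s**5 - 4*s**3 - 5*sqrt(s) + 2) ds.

By the power rule, an antiderivative is F(s) = 5*s**7/7 - 2*s**6/3 - s**4 - 10*s**(3/2)/3 + 2*s.
Then F(6) - F(2) = (1172964/7 - 20*sqrt(6)) - (772/21 - 20*sqrt(2)/3) = -20*sqrt(6) + 20*sqrt(2)/3 + 3518120/21.

-20*sqrt(6) + 20*sqrt(2)/3 + 3518120/21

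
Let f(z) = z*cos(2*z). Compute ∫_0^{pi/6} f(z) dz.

Integrate by parts once (u = z, dv = cos(2*z) dz).
An antiderivative is F(z) = z*sin(2*z)/2 + cos(2*z)/4.
Then F(pi/6) - F(0) = (1/8 + sqrt(3)*pi/24) - (1/4) = -1/8 + sqrt(3)*pi/24.

-1/8 + sqrt(3)*pi/24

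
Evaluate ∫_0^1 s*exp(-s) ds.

Integrate by parts once (u = s, dv = exp(-s) ds).
An antiderivative is F(s) = (-s - 1)*exp(-s).
Then F(1) - F(0) = (-2*exp(-1)) - (-1) = 1 - 2*exp(-1).

1 - 2*exp(-1)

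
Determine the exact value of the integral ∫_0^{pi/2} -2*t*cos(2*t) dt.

1

Integrate by parts once (u = t, dv = -2*cos(2*t) dt).
An antiderivative is F(t) = -t*sin(2*t) - cos(2*t)/2.
Then F(pi/2) - F(0) = (1/2) - (-1/2) = 1.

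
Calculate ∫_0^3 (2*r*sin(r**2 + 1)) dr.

cos(1) - cos(10)

Let u = r**2 + 1, so du = 2*r dr. When r = 0, u = 1; when r = 3, u = 10.
The integral becomes ∫ sin(u) du from 1 to 10, with antiderivative -cos(u).
Back in r: F(r) = -cos(r**2 + 1).
Then F(3) - F(0) = (-cos(10)) - (-cos(1)) = cos(1) - cos(10).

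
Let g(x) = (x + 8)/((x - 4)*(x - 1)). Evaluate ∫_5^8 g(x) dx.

-3*log(7) + 14*log(2)

Factor the denominator: x**2 - 5*x + 4 = (x - 1)(x - 4).
Partial fractions: (x + 8)/((x - 4)*(x - 1)) = -3/(x - 1) + 4/(x - 4).
An antiderivative is F(x) = 4*log(x - 4) - 3*log(x - 1).
Then F(8) - F(5) = (-3*log(7) + 8*log(2)) - (-log(64)) = -3*log(7) + 14*log(2).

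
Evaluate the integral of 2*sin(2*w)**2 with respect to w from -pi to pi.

2*pi

Use the identity sin^2(2*w) = (1 - cos(4*w))/2.
An antiderivative is F(w) = w - sin(4*w)/4.
Then F(pi) - F(-pi) = (pi) - (-pi) = 2*pi.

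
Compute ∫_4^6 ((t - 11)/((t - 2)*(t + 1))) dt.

-4*log(5) - 3*log(2) + 4*log(7)

Factor the denominator: t**2 - t - 2 = (t + 1)(t - 2).
Partial fractions: (t - 11)/((t - 2)*(t + 1)) = 4/(t + 1) - 3/(t - 2).
An antiderivative is F(t) = -3*log(t - 2) + 4*log(t + 1).
Then F(6) - F(4) = (-6*log(2) + 4*log(7)) - (-3*log(2) + 4*log(5)) = -4*log(5) - 3*log(2) + 4*log(7).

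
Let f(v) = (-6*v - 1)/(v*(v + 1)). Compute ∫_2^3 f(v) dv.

Factor the denominator: v**2 + v = (v + 1)v.
Partial fractions: (-6*v - 1)/(v*(v + 1)) = -5/(v + 1) - 1/v.
An antiderivative is F(v) = -log(v) - 5*log(v + 1).
Then F(3) - F(2) = (-10*log(2) - log(3)) - (-5*log(3) - log(2)) = -9*log(2) + 4*log(3).

-9*log(2) + 4*log(3)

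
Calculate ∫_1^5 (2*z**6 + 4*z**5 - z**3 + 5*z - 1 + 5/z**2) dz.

228488/7

By the power rule, an antiderivative is F(z) = 2*z**7/7 + 2*z**6/3 - z**4/4 + 5*z**2/2 - z - 5/z.
Then F(5) - F(1) = (2741621/84) - (-235/84) = 228488/7.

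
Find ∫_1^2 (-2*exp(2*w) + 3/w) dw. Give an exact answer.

An antiderivative is F(w) = -exp(2*w) + 3*log(w).
Then F(2) - F(1) = (-exp(4) + log(8)) - (-exp(2)) = -exp(4) + log(8) + exp(2).

-exp(4) + log(8) + exp(2)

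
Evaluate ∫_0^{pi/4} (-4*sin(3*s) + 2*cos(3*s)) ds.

An antiderivative is F(s) = 2*sin(3*s)/3 + 4*cos(3*s)/3.
Then F(pi/4) - F(0) = (-sqrt(2)/3) - (4/3) = -4/3 - sqrt(2)/3.

-4/3 - sqrt(2)/3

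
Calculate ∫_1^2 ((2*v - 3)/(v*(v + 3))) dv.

-7*log(2) + 3*log(5)

Factor the denominator: v**2 + 3*v = (v + 3)v.
Partial fractions: (2*v - 3)/(v*(v + 3)) = 3/(v + 3) - 1/v.
An antiderivative is F(v) = -log(v) + 3*log(v + 3).
Then F(2) - F(1) = (-log(2) + 3*log(5)) - (log(64)) = -7*log(2) + 3*log(5).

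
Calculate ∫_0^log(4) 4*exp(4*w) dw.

Let u = exp(w), so du = exp(w) dw. When w = 0, u = 1; when w = log(4), u = 4.
The integral becomes 4·∫ u**3 du from 1 to 4, with antiderivative u**4.
Back in w: F(w) = exp(4*w).
Then F(log(4)) - F(0) = (256) - (1) = 255.

255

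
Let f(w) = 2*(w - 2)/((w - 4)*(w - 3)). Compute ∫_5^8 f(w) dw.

Factor the denominator: w**2 - 7*w + 12 = (w - 3)(w - 4).
Partial fractions: 2*(w - 2)/((w - 4)*(w - 3)) = -2/(w - 3) + 4/(w - 4).
An antiderivative is F(w) = 4*log(w - 4) - 2*log(w - 3).
Then F(8) - F(5) = (-2*log(5) + 8*log(2)) - (-log(4)) = -2*log(5) + 10*log(2).

-2*log(5) + 10*log(2)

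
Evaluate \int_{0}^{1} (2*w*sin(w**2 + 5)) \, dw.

Let u = w**2 + 5, so du = 2*w dw. When w = 0, u = 5; when w = 1, u = 6.
The integral becomes ∫ sin(u) du from 5 to 6, with antiderivative -cos(u).
Back in w: F(w) = -cos(w**2 + 5).
Then F(1) - F(0) = (-cos(6)) - (-cos(5)) = -cos(6) + cos(5).

-cos(6) + cos(5)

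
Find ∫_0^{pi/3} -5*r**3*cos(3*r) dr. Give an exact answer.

Integrate by parts 3 times (u = r^3, dv = -5*cos(3*r) dr).
An antiderivative is F(r) = -5*r**3*sin(3*r)/3 - 5*r**2*cos(3*r)/3 + 10*r*sin(3*r)/9 + 10*cos(3*r)/27.
Then F(pi/3) - F(0) = (-10/27 + 5*pi**2/27) - (10/27) = -20/27 + 5*pi**2/27.

-20/27 + 5*pi**2/27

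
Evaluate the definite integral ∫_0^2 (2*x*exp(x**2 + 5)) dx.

-exp(5) + exp(9)

Let u = x**2 + 5, so du = 2*x dx. When x = 0, u = 5; when x = 2, u = 9.
The integral becomes ∫ exp(u) du from 5 to 9, with antiderivative exp(u).
Back in x: F(x) = exp(x**2 + 5).
Then F(2) - F(0) = (exp(9)) - (exp(5)) = -exp(5) + exp(9).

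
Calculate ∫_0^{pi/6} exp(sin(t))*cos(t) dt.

-1 + exp(1/2)

Let u = sin(t), so du = cos(t) dt. When t = 0, u = 0; when t = pi/6, u = 1/2.
The integral becomes ∫ exp(u) du from 0 to 1/2, with antiderivative exp(u).
Back in t: F(t) = exp(sin(t)).
Then F(pi/6) - F(0) = (exp(1/2)) - (1) = -1 + exp(1/2).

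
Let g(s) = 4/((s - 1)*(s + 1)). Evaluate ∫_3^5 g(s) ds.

Factor the denominator: s**2 - 1 = (s + 1)(s - 1).
Partial fractions: 4/((s - 1)*(s + 1)) = -2/(s + 1) + 2/(s - 1).
An antiderivative is F(s) = 2*log(s - 1) - 2*log(s + 1).
Then F(5) - F(3) = (log(4/9)) - (-log(4)) = log(16/9).

log(16/9)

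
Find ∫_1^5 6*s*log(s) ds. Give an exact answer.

Integrate by parts once (u = ln s, dv = 6*s ds).
An antiderivative is F(s) = 3*s**2*(2*log(s) - 1)/2.
Then F(5) - F(1) = (-75/2 + 75*log(5)) - (-3/2) = -36 + 75*log(5).

-36 + 75*log(5)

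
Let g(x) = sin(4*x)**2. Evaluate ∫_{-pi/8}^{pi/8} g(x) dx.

Use the identity sin^2(4*x) = (1 - cos(8*x))/2.
An antiderivative is F(x) = x/2 - sin(8*x)/16.
Then F(pi/8) - F(-pi/8) = (pi/16) - (-pi/16) = pi/8.

pi/8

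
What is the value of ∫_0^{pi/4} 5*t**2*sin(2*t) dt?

-5/4 + 5*pi/8

Integrate by parts twice (u = t^2, dv = 5*sin(2*t) dt).
An antiderivative is F(t) = -5*t**2*cos(2*t)/2 + 5*t*sin(2*t)/2 + 5*cos(2*t)/4.
Then F(pi/4) - F(0) = (5*pi/8) - (5/4) = -5/4 + 5*pi/8.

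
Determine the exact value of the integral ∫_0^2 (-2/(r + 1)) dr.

-log(9)

An antiderivative is F(r) = -2*log(r + 1).
Then F(2) - F(0) = (-log(9)) - (0) = -log(9).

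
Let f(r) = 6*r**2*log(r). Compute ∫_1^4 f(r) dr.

Integrate by parts once (u = ln r, dv = 6*r**2 dr).
An antiderivative is F(r) = 2*r**3*(3*log(r) - 1)/3.
Then F(4) - F(1) = (-128/3 + 256*log(2)) - (-2/3) = -42 + 256*log(2).

-42 + 256*log(2)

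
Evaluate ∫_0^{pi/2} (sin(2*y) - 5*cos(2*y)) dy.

An antiderivative is F(y) = -5*sin(2*y)/2 - cos(2*y)/2.
Then F(pi/2) - F(0) = (1/2) - (-1/2) = 1.

1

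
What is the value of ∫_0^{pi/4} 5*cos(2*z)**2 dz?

5*pi/8

Use the identity cos^2(2*z) = (1 + cos(4*z))/2.
An antiderivative is F(z) = 5*z/2 + 5*sin(4*z)/8.
Then F(pi/4) - F(0) = (5*pi/8) - (0) = 5*pi/8.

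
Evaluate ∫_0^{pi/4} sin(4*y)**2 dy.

pi/8

Use the identity sin^2(4*y) = (1 - cos(8*y))/2.
An antiderivative is F(y) = y/2 - sin(8*y)/16.
Then F(pi/4) - F(0) = (pi/8) - (0) = pi/8.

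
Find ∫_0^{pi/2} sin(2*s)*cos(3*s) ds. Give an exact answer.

Use the identity sin(2*s)cos(3*s) = [sin(5*s) + sin(-s)]/2.
An antiderivative is F(s) = cos(s)/2 - cos(5*s)/10.
Then F(pi/2) - F(0) = (0) - (2/5) = -2/5.

-2/5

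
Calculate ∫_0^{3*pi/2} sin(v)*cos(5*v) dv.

Use the identity sin(v)cos(5*v) = [sin(6*v) + sin(-4*v)]/2.
An antiderivative is F(v) = cos(4*v)/8 - cos(6*v)/12.
Then F(3*pi/2) - F(0) = (5/24) - (1/24) = 1/6.

1/6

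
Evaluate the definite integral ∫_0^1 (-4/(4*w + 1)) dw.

An antiderivative is F(w) = -log(4*w + 1).
Then F(1) - F(0) = (-log(5)) - (0) = -log(5).

-log(5)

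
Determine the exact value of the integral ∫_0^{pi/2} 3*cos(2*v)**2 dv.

3*pi/4

Use the identity cos^2(2*v) = (1 + cos(4*v))/2.
An antiderivative is F(v) = 3*v/2 + 3*sin(4*v)/8.
Then F(pi/2) - F(0) = (3*pi/4) - (0) = 3*pi/4.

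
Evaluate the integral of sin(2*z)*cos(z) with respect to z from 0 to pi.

Use the identity sin(2*z)cos(z) = [sin(3*z) + sin(z)]/2.
An antiderivative is F(z) = -cos(z)/2 - cos(3*z)/6.
Then F(pi) - F(0) = (2/3) - (-2/3) = 4/3.

4/3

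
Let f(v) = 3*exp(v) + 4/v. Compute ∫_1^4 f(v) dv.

An antiderivative is F(v) = 3*exp(v) + 4*log(v).
Then F(4) - F(1) = (8*log(2) + 3*exp(4)) - (3*exp(1)) = -3*exp(1) + 8*log(2) + 3*exp(4).

-3*exp(1) + 8*log(2) + 3*exp(4)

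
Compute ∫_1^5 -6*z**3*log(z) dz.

234 - 1875*log(5)/2

Integrate by parts once (u = ln z, dv = -6*z**3 dz).
An antiderivative is F(z) = -3*z**4*(4*log(z) - 1)/8.
Then F(5) - F(1) = (1875/8 - 1875*log(5)/2) - (3/8) = 234 - 1875*log(5)/2.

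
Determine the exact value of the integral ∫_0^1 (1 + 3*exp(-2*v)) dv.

5/2 - 3*exp(-2)/2

An antiderivative is F(v) = v - 3*exp(-2*v)/2.
Then F(1) - F(0) = (1 - 3*exp(-2)/2) - (-3/2) = 5/2 - 3*exp(-2)/2.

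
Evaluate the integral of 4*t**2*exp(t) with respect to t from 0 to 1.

-8 + 4*E

Integrate by parts twice (u = t^2, dv = 4*exp(t) dt).
An antiderivative is F(t) = (4*t**2 - 8*t + 8)*exp(t).
Then F(1) - F(0) = (4*E) - (8) = -8 + 4*E.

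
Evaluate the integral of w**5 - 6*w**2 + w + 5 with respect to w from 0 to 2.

By the power rule, an antiderivative is F(w) = w**6/6 - 2*w**3 + w**2/2 + 5*w.
Then F(2) - F(0) = (20/3) - (0) = 20/3.

20/3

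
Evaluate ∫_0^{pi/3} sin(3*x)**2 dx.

Use the identity sin^2(3*x) = (1 - cos(6*x))/2.
An antiderivative is F(x) = x/2 - sin(6*x)/12.
Then F(pi/3) - F(0) = (pi/6) - (0) = pi/6.

pi/6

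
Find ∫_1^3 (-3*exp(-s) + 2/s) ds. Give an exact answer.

-3*exp(-1) + 3*exp(-3) + 2*log(3)

An antiderivative is F(s) = 2*log(s) + 3*exp(-s).
Then F(3) - F(1) = (3*exp(-3) + 2*log(3)) - (3*exp(-1)) = -3*exp(-1) + 3*exp(-3) + 2*log(3).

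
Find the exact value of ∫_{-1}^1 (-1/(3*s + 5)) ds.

-2*log(2)/3

An antiderivative is F(s) = -log(3*s + 5)/3.
Then F(1) - F(-1) = (-log(2)) - (-log(2)/3) = -2*log(2)/3.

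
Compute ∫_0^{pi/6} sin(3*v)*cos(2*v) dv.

3/5 - sqrt(3)/5

Use the identity sin(3*v)cos(2*v) = [sin(5*v) + sin(v)]/2.
An antiderivative is F(v) = -cos(v)/2 - cos(5*v)/10.
Then F(pi/6) - F(0) = (-sqrt(3)/5) - (-3/5) = 3/5 - sqrt(3)/5.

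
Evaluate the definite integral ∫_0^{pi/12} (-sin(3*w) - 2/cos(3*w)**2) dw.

-1 + sqrt(2)/6

An antiderivative is F(w) = cos(3*w)/3 - 2*tan(3*w)/3.
Then F(pi/12) - F(0) = (-2/3 + sqrt(2)/6) - (1/3) = -1 + sqrt(2)/6.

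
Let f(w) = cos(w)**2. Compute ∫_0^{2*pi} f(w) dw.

Use the identity cos^2(w) = (1 + cos(2*w))/2.
An antiderivative is F(w) = w/2 + sin(2*w)/4.
Then F(2*pi) - F(0) = (pi) - (0) = pi.

pi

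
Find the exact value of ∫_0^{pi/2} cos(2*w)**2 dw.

Use the identity cos^2(2*w) = (1 + cos(4*w))/2.
An antiderivative is F(w) = w/2 + sin(4*w)/8.
Then F(pi/2) - F(0) = (pi/4) - (0) = pi/4.

pi/4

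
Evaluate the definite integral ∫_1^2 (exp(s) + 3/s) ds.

An antiderivative is F(s) = exp(s) + 3*log(s).
Then F(2) - F(1) = (log(8) + exp(2)) - (exp(1)) = -exp(1) + log(8) + exp(2).

-exp(1) + log(8) + exp(2)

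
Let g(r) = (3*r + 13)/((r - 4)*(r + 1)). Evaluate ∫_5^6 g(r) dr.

Factor the denominator: r**2 - 3*r - 4 = (r + 1)(r - 4).
Partial fractions: (3*r + 13)/((r - 4)*(r + 1)) = -2/(r + 1) + 5/(r - 4).
An antiderivative is F(r) = 5*log(r - 4) - 2*log(r + 1).
Then F(6) - F(5) = (log(32/49)) - (-log(36)) = -2*log(7) + 2*log(3) + 7*log(2).

-2*log(7) + 2*log(3) + 7*log(2)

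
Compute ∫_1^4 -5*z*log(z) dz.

Integrate by parts once (u = ln z, dv = -5*z dz).
An antiderivative is F(z) = -5*z**2*(2*log(z) - 1)/4.
Then F(4) - F(1) = (20 - 80*log(2)) - (5/4) = 75/4 - 80*log(2).

75/4 - 80*log(2)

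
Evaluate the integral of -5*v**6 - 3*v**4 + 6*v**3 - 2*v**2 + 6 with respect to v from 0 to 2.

By the power rule, an antiderivative is F(v) = -5*v**7/7 - 3*v**5/5 + 3*v**4/2 - 2*v**3/3 + 6*v.
Then F(2) - F(0) = (-8396/105) - (0) = -8396/105.

-8396/105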